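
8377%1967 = 509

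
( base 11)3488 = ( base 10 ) 4573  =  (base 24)7md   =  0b1000111011101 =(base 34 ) 3wh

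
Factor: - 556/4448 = - 2^( - 3)= - 1/8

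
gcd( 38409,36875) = 59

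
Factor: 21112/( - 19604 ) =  - 2^1*7^1*13^( - 1) = - 14/13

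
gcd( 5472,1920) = 96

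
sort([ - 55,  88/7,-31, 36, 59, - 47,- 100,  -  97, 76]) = [ - 100,-97, - 55, - 47, - 31, 88/7, 36,59,  76 ] 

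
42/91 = 6/13 = 0.46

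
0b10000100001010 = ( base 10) 8458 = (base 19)1483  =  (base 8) 20412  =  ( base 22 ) haa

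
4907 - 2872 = 2035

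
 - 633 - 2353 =- 2986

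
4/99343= 4/99343 = 0.00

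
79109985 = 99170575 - 20060590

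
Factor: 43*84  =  3612= 2^2*3^1 * 7^1*43^1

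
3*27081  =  81243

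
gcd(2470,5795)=95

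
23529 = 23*1023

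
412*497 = 204764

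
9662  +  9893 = 19555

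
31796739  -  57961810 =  - 26165071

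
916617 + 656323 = 1572940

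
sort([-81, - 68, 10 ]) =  [ - 81, - 68,  10 ] 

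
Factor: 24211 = 11^1*31^1*71^1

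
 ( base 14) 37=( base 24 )21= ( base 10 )49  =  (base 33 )1g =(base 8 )61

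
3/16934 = 3/16934= 0.00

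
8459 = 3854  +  4605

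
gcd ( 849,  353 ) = 1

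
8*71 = 568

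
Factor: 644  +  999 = 31^1*53^1 = 1643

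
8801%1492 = 1341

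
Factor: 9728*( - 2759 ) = -2^9*19^1*31^1 * 89^1 =- 26839552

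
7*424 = 2968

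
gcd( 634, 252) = 2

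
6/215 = 6/215 = 0.03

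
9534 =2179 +7355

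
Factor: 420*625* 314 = 2^3*3^1*5^5*7^1  *  157^1 = 82425000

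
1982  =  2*991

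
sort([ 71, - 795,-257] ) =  [-795, - 257, 71 ] 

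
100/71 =1 + 29/71 = 1.41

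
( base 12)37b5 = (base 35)55T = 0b1100010111001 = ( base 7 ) 24311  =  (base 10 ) 6329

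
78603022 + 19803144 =98406166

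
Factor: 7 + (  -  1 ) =6 = 2^1*3^1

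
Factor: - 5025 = -3^1*5^2*67^1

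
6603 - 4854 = 1749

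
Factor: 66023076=2^2*3^1*7^1*179^1 * 4391^1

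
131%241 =131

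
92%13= 1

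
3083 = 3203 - 120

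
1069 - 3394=  -  2325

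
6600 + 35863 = 42463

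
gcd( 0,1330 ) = 1330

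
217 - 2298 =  - 2081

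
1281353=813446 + 467907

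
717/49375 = 717/49375 = 0.01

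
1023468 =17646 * 58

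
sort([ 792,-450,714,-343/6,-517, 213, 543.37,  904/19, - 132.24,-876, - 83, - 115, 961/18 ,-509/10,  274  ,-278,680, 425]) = [ - 876, - 517,-450, - 278, - 132.24, - 115, - 83 , - 343/6, - 509/10, 904/19,  961/18 , 213, 274 , 425,543.37, 680,714,  792]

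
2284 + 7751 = 10035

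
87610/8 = 10951 +1/4=10951.25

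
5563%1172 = 875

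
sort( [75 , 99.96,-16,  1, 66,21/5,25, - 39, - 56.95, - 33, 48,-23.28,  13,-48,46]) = [-56.95, - 48, -39,-33 , - 23.28,-16, 1,21/5,  13,  25,46,48, 66,  75,99.96 ] 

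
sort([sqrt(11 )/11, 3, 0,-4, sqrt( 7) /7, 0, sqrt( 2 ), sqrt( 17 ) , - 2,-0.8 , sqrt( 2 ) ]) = [ - 4 , - 2,-0.8, 0, 0,sqrt (11 )/11 , sqrt ( 7) /7 , sqrt( 2), sqrt(2 ), 3, sqrt( 17) ] 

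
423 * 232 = 98136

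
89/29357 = 89/29357 = 0.00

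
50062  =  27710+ 22352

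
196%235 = 196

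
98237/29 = 3387 + 14/29 = 3387.48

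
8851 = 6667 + 2184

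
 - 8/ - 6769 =8/6769= 0.00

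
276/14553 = 92/4851 = 0.02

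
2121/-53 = -2121/53= -40.02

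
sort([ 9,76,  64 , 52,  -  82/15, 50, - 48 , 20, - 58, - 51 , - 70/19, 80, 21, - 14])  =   [ - 58, - 51, - 48, - 14,-82/15, - 70/19 , 9, 20,21, 50,52,  64 , 76, 80] 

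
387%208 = 179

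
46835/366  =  46835/366  =  127.96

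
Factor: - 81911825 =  - 5^2 * 127^1*25799^1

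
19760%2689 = 937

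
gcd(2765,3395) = 35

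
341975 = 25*13679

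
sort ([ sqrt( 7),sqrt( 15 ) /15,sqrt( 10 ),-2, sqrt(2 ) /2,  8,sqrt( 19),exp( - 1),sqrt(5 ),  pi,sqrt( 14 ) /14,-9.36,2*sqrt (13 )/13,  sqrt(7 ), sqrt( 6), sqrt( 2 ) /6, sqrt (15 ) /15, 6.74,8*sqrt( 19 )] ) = [ - 9.36,-2, sqrt( 2)/6,sqrt(15 ) /15, sqrt( 15 ) /15,sqrt( 14 ) /14, exp( - 1 ), 2*sqrt(13 ) /13, sqrt(2)/2, sqrt(5),sqrt (6 ),sqrt ( 7), sqrt(7) , pi,sqrt(10 ),  sqrt (19 ),6.74, 8, 8*sqrt(19)] 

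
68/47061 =68/47061 = 0.00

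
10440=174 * 60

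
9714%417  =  123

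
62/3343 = 62/3343= 0.02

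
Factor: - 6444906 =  - 2^1*3^1*13^1*53^1*1559^1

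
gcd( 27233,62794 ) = 1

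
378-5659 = -5281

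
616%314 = 302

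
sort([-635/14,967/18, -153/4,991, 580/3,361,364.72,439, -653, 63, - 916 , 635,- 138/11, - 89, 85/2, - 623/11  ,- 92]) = [ - 916,-653, -92, - 89,  -  623/11, - 635/14,-153/4, - 138/11, 85/2,  967/18,63 , 580/3, 361, 364.72,439,635,991] 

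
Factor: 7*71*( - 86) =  - 42742=-2^1*7^1*43^1*71^1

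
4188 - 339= 3849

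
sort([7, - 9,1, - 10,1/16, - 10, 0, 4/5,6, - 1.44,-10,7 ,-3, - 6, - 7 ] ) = [-10, - 10 , - 10, -9, - 7,-6, - 3, - 1.44,0,1/16, 4/5,1 , 6,7, 7]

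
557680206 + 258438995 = 816119201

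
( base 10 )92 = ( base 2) 1011100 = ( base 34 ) 2O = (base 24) 3K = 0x5c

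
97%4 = 1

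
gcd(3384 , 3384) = 3384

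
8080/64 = 126 + 1/4 = 126.25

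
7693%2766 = 2161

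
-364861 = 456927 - 821788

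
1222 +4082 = 5304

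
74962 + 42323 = 117285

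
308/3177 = 308/3177=0.10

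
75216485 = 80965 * 929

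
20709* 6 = 124254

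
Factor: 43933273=43933273^1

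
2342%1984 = 358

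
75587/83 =910 + 57/83 = 910.69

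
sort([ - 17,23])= [ - 17 , 23 ]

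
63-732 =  - 669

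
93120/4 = 23280 = 23280.00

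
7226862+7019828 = 14246690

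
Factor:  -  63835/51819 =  - 85/69= - 3^ (-1 ) * 5^1*17^1*23^( - 1 )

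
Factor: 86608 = 2^4 * 5413^1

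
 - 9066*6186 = -56082276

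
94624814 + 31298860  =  125923674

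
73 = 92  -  19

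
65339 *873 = 57040947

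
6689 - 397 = 6292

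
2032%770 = 492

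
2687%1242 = 203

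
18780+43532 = 62312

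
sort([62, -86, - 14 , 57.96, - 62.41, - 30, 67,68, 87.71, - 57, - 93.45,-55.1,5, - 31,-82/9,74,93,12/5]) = [-93.45, - 86,-62.41, - 57, - 55.1, - 31, - 30, - 14, - 82/9, 12/5,5,  57.96, 62, 67,  68 , 74,87.71,93]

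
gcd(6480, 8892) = 36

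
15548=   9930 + 5618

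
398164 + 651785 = 1049949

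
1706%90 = 86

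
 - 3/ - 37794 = 1/12598 = 0.00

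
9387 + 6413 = 15800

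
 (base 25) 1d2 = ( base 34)S0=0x3B8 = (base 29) 13o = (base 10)952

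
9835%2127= 1327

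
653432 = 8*81679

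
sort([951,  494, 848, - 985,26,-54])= [ -985, - 54,26, 494 , 848,951 ]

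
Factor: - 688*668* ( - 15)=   2^6*3^1*5^1*43^1*167^1 = 6893760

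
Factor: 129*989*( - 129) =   -  3^2*23^1*43^3 = - 16457949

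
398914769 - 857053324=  - 458138555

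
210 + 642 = 852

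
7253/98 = 74  +  1/98= 74.01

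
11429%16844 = 11429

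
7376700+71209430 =78586130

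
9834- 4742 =5092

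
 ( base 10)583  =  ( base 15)28d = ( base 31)IP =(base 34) h5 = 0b1001000111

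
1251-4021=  - 2770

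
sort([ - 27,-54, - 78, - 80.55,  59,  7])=[ -80.55,-78, - 54,  -  27, 7, 59]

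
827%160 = 27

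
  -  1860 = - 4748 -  - 2888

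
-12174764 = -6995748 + -5179016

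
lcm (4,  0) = 0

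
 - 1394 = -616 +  - 778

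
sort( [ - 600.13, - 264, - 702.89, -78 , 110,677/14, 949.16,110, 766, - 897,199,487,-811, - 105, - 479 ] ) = [ - 897, - 811, - 702.89, - 600.13, - 479, - 264,- 105, - 78,677/14,110, 110, 199,487,766,949.16]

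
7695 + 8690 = 16385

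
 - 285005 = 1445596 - 1730601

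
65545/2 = 65545/2 = 32772.50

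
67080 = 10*6708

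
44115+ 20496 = 64611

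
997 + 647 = 1644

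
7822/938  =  3911/469 = 8.34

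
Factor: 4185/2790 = 2^(-1) * 3^1 = 3/2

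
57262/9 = 6362+4/9 = 6362.44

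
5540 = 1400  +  4140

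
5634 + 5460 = 11094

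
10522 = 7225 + 3297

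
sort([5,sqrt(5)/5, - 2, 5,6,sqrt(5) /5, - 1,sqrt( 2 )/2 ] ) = [ - 2,-1, sqrt(5)/5, sqrt( 5)/5 , sqrt(2)/2 , 5 , 5, 6 ]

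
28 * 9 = 252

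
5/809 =5/809 = 0.01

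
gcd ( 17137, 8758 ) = 1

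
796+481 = 1277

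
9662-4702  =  4960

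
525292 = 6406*82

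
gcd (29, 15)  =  1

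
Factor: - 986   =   - 2^1 *17^1*29^1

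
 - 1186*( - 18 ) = 21348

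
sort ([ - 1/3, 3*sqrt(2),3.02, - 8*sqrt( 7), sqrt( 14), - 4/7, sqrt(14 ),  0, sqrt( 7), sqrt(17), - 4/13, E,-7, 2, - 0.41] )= [-8*sqrt ( 7), - 7, - 4/7, - 0.41, - 1/3, - 4/13, 0, 2, sqrt ( 7), E , 3.02, sqrt(14), sqrt ( 14 ), sqrt(17 ),3*sqrt(2 ) ]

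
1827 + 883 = 2710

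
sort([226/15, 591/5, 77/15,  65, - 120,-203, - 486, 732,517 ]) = [ - 486, - 203, - 120, 77/15,226/15, 65, 591/5, 517, 732 ] 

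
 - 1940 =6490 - 8430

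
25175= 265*95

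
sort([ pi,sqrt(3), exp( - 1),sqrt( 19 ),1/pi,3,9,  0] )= [ 0,1/pi, exp( - 1 ),  sqrt( 3 ),  3,pi,sqrt(19),  9]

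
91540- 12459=79081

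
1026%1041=1026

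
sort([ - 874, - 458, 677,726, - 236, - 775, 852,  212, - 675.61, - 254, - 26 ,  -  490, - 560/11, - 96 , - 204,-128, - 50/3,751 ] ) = [ -874, - 775, - 675.61, - 490, - 458, -254,-236, - 204 , - 128,  -  96, - 560/11, - 26, - 50/3,212,677,726,751,852 ] 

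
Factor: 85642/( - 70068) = -42821/35034 = - 2^( - 1)*3^( - 1)*5839^ ( - 1)*42821^1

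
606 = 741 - 135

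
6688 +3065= 9753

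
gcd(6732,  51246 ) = 18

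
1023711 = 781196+242515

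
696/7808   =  87/976  =  0.09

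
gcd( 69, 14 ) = 1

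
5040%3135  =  1905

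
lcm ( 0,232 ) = 0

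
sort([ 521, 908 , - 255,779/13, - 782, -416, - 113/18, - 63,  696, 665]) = [ - 782,-416,-255, - 63,-113/18,  779/13 , 521,665, 696, 908]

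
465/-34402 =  -465/34402  =  - 0.01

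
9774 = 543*18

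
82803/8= 10350 + 3/8 = 10350.38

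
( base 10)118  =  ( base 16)76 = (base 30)3S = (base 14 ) 86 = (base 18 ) 6a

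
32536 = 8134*4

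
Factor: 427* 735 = 3^1*5^1*7^3*61^1 =313845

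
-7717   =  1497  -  9214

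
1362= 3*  454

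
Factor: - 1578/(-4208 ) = 2^(-3)*3^1= 3/8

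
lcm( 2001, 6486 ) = 188094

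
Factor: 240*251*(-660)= - 2^6*3^2*5^2*11^1*251^1 = - 39758400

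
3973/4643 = 3973/4643 = 0.86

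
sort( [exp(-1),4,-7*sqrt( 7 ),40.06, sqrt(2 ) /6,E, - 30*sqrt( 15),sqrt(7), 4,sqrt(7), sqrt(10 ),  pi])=[ - 30*sqrt(15),-7*sqrt(7 ),sqrt( 2 )/6, exp(-1), sqrt( 7),sqrt(7),E, pi, sqrt( 10), 4, 4,40.06 ]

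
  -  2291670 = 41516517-43808187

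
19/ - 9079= - 1 + 9060/9079 = - 0.00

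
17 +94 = 111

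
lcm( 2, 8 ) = 8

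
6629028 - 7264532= - 635504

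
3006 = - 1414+4420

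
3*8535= 25605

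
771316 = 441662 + 329654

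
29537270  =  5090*5803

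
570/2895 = 38/193 = 0.20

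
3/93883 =3/93883 = 0.00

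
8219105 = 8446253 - 227148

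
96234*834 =80259156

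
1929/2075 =1929/2075 = 0.93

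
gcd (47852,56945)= 7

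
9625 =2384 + 7241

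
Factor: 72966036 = 2^2 * 3^1*11^1*13^1  *  101^1* 421^1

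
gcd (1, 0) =1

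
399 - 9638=  -  9239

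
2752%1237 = 278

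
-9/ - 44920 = 9/44920 = 0.00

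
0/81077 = 0 = 0.00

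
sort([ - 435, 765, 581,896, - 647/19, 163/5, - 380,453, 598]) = [-435 ,-380 , - 647/19 , 163/5, 453,581,598,765,896]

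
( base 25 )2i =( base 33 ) 22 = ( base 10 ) 68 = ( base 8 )104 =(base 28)2c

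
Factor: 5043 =3^1 * 41^2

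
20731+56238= 76969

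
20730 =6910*3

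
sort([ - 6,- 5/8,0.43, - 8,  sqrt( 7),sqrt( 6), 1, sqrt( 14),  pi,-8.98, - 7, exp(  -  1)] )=[ - 8.98, - 8 , - 7, - 6,  -  5/8 , exp(- 1), 0.43,1, sqrt(6),sqrt( 7 ), pi, sqrt( 14 ) ]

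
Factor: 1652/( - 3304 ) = - 1/2  =  - 2^( - 1)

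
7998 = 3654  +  4344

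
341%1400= 341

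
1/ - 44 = -1/44 = - 0.02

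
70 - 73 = - 3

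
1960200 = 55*35640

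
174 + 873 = 1047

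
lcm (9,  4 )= 36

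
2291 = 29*79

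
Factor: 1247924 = 2^2 * 311981^1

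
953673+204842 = 1158515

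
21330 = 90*237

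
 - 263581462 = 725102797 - 988684259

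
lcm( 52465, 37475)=262325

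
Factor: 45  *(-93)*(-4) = 2^2*3^3*5^1 * 31^1 = 16740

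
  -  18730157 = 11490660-30220817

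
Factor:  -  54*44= - 2376 = - 2^3*3^3*11^1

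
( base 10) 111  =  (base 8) 157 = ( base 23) 4j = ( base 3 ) 11010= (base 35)36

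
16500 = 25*660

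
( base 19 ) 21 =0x27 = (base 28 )1B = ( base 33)16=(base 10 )39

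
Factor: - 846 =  - 2^1*3^2*47^1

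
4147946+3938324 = 8086270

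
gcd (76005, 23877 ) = 9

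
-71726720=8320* ( - 8621 ) 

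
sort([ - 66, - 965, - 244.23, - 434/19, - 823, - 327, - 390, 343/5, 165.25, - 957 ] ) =[ - 965 , - 957 , - 823, - 390, - 327, - 244.23  , - 66, - 434/19, 343/5, 165.25]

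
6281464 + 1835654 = 8117118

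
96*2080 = 199680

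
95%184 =95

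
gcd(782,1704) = 2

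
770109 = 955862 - 185753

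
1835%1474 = 361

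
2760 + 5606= 8366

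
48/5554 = 24/2777 = 0.01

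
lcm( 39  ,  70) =2730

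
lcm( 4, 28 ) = 28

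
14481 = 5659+8822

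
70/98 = 5/7 = 0.71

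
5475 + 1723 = 7198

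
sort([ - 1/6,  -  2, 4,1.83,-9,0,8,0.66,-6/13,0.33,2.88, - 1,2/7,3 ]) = [ - 9,  -  2, - 1, - 6/13, - 1/6, 0, 2/7 , 0.33,0.66, 1.83,2.88,  3,4, 8] 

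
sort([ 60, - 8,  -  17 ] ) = [ - 17,  -  8 , 60]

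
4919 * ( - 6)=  - 29514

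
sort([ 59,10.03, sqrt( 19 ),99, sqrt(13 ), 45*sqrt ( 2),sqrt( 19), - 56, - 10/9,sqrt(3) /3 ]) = [ - 56, - 10/9, sqrt( 3)/3,sqrt( 13), sqrt( 19),sqrt(19), 10.03, 59,45*sqrt( 2),  99] 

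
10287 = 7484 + 2803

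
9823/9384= 9823/9384 =1.05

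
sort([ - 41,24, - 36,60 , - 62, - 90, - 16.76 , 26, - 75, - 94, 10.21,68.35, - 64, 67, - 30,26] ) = [-94,-90, - 75, - 64, - 62, - 41, - 36, - 30, - 16.76,10.21,24,26, 26, 60,  67,68.35 ]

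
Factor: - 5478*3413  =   - 2^1*3^1*11^1*83^1*3413^1 = - 18696414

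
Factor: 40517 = 31^1*1307^1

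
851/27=851/27 = 31.52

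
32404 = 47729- 15325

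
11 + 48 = 59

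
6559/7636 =6559/7636= 0.86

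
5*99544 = 497720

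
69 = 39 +30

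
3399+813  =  4212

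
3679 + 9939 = 13618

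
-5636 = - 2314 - 3322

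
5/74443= 5/74443 = 0.00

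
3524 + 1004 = 4528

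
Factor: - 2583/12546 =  - 7/34 = - 2^(-1 )*7^1 * 17^( - 1) 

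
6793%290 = 123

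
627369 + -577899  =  49470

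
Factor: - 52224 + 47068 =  - 2^2*1289^1 = -5156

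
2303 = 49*47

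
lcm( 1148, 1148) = 1148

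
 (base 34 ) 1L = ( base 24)27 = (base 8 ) 67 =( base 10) 55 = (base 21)2D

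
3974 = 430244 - 426270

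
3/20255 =3/20255  =  0.00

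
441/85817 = 441/85817 = 0.01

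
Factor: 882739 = 11^1*13^1*6173^1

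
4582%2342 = 2240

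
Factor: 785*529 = 415265 = 5^1 * 23^2*157^1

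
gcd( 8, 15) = 1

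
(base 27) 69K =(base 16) 121d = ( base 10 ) 4637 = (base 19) CG1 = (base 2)1001000011101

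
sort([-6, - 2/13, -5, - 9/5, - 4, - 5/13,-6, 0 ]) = [ - 6 , - 6, - 5, - 4 ,-9/5,-5/13, - 2/13,0 ]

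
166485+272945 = 439430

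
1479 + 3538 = 5017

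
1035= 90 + 945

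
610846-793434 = -182588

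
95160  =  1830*52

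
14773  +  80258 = 95031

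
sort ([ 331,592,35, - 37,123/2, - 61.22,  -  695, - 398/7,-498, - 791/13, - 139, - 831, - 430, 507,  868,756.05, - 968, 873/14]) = [ - 968,  -  831, - 695, - 498, - 430, - 139, - 61.22, - 791/13 , - 398/7, - 37,35, 123/2, 873/14,331, 507, 592, 756.05, 868] 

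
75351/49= 75351/49 = 1537.78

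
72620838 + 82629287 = 155250125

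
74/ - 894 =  - 37/447 = - 0.08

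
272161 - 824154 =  - 551993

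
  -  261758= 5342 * ( - 49 )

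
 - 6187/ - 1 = 6187 + 0/1 =6187.00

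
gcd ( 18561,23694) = 3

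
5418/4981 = 5418/4981=   1.09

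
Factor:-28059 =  - 3^1*47^1*199^1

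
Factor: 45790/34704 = 2^( - 3 )*3^ (-2 )*5^1*19^1 = 95/72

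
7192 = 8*899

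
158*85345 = 13484510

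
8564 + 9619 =18183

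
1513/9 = 168 + 1/9 = 168.11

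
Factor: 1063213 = 1063213^1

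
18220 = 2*9110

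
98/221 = 98/221=0.44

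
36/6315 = 12/2105 = 0.01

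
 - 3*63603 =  - 190809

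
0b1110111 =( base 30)3t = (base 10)119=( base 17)70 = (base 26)4f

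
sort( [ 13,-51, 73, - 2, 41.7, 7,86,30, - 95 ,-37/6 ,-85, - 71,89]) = [ - 95 , - 85,  -  71, - 51, - 37/6, - 2, 7 , 13,  30 , 41.7, 73 , 86,89] 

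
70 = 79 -9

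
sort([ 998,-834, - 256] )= [ - 834, - 256,998] 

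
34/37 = 34/37 = 0.92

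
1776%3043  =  1776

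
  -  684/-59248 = 171/14812 = 0.01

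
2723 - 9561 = -6838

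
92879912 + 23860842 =116740754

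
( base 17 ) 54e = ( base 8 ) 2767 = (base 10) 1527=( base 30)1kr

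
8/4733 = 8/4733  =  0.00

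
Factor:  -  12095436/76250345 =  - 2^2 * 3^1*5^(  -  1)*29^1*34757^1*15250069^(-1 ) 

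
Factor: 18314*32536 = 595864304= 2^4 * 7^2*83^1 * 9157^1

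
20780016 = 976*21291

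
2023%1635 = 388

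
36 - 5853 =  - 5817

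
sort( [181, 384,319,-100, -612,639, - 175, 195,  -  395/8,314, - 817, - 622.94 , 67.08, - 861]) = [ - 861,-817, - 622.94, - 612, - 175, - 100, - 395/8, 67.08,181,195,314,319,384,639 ]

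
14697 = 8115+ 6582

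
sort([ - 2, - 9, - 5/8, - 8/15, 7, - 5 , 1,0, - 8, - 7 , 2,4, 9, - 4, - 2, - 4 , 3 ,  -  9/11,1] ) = [-9  , - 8, - 7 , - 5, - 4, - 4,  -  2, - 2, - 9/11, - 5/8,-8/15,0,1 , 1, 2, 3 , 4 , 7,9 ] 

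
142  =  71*2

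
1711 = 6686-4975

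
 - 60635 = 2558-63193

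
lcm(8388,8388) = 8388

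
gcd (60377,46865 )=1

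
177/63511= 177/63511 = 0.00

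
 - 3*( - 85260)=255780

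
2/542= 1/271=0.00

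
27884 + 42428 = 70312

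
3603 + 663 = 4266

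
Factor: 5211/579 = 3^2 = 9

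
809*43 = 34787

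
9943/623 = 9943/623=15.96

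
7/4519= 7/4519 = 0.00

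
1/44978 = 1/44978 = 0.00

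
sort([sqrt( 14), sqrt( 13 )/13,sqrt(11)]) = [ sqrt( 13)/13,sqrt ( 11),sqrt( 14)]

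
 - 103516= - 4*25879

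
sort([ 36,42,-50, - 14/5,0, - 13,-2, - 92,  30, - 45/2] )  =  [  -  92,  -  50,-45/2, - 13, - 14/5, - 2, 0,30,36, 42 ]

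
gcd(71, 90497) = 1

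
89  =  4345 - 4256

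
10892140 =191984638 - 181092498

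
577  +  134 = 711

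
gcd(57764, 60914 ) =14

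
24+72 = 96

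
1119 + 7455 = 8574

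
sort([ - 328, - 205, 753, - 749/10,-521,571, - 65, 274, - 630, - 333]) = [ - 630, - 521,  -  333, - 328 , - 205 , - 749/10, - 65, 274,571,753 ] 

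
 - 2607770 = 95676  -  2703446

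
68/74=34/37  =  0.92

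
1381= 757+624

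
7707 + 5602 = 13309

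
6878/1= 6878 = 6878.00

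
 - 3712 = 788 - 4500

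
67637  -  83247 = - 15610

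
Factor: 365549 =173^1*2113^1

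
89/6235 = 89/6235 =0.01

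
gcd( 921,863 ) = 1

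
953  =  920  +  33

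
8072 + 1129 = 9201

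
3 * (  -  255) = - 765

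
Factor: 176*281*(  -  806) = - 2^5 *11^1*13^1*31^1*281^1 = - 39861536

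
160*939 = 150240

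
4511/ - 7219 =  - 1 + 2708/7219 = - 0.62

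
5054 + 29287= 34341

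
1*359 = 359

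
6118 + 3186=9304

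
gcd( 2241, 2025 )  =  27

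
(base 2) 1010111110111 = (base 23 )aeb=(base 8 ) 12767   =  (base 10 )5623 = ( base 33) 55d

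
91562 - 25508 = 66054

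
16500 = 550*30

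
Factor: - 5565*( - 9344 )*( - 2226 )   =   - 115750575360  =  -2^8*3^2*5^1*7^2*53^2*73^1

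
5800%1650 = 850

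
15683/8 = 1960 + 3/8 = 1960.38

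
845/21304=845/21304 = 0.04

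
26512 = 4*6628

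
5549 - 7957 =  - 2408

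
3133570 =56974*55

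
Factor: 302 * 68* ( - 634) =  - 2^4*17^1*151^1*317^1 = - 13019824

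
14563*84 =1223292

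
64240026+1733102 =65973128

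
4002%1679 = 644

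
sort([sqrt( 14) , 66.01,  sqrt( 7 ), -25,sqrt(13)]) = [ - 25, sqrt ( 7), sqrt( 13 ),sqrt( 14), 66.01 ]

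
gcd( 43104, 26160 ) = 48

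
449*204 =91596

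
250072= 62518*4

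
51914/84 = 25957/42 = 618.02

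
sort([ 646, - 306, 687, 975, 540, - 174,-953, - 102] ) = [-953,-306, - 174, - 102, 540, 646, 687, 975 ] 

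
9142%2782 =796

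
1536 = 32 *48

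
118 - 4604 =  - 4486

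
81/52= 81/52 = 1.56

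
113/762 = 113/762 =0.15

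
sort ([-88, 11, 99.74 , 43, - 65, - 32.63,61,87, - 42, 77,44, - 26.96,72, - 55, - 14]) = [ - 88, - 65, - 55, - 42, - 32.63, - 26.96, - 14, 11,  43 , 44,61,72 , 77,87,99.74]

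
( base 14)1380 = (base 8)6564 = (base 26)52c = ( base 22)72c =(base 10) 3444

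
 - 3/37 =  - 1 + 34/37 = -0.08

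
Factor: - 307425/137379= - 102475/45793 = - 5^2*11^( - 1 )*23^( - 1)*181^( - 1) * 4099^1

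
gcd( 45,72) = 9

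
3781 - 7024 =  - 3243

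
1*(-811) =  - 811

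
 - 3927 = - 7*561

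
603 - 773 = -170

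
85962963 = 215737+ 85747226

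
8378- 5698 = 2680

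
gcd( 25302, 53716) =2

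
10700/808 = 2675/202 =13.24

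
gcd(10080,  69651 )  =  9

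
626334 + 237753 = 864087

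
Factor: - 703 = - 19^1*37^1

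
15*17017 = 255255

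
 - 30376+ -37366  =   - 67742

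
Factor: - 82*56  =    -  4592= - 2^4*7^1*41^1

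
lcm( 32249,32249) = 32249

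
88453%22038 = 301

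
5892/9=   654 + 2/3= 654.67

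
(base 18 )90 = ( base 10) 162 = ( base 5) 1122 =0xA2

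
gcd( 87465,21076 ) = 1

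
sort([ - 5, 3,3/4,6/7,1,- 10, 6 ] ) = [ - 10,  -  5,3/4, 6/7 , 1,  3,6 ] 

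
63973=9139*7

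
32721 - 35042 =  - 2321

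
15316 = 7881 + 7435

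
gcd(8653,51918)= 8653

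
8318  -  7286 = 1032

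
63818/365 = 174 + 308/365 =174.84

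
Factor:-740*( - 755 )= 558700 = 2^2*5^2*37^1*151^1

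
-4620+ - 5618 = - 10238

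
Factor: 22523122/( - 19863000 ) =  - 11261561/9931500 = - 2^(-2)*3^( - 2 )*5^ ( - 3 ) * 67^1*2207^( - 1 )*168083^1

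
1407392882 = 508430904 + 898961978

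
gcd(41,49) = 1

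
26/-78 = -1 + 2/3= - 0.33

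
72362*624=45153888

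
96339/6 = 16056+1/2  =  16056.50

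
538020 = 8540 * 63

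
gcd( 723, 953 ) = 1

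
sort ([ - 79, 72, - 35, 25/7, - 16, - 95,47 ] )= [ - 95, - 79, - 35, - 16, 25/7, 47,72 ] 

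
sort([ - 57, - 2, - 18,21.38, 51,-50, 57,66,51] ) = [ - 57, - 50, - 18 ,  -  2, 21.38, 51, 51,57,66 ]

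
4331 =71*61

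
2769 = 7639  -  4870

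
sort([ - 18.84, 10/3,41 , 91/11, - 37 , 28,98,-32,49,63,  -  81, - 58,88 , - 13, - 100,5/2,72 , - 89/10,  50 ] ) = [ - 100,-81, - 58, - 37, - 32, - 18.84, - 13 ,  -  89/10,5/2, 10/3,91/11 , 28,41, 49,50, 63,72, 88,98 ] 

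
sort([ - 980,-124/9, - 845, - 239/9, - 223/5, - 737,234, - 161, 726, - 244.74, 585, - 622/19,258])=[ - 980, - 845, - 737, - 244.74, - 161,-223/5, - 622/19, - 239/9, - 124/9, 234,258, 585, 726] 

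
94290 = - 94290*(- 1)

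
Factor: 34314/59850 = 43/75  =  3^( - 1 )*5^ ( - 2)*43^1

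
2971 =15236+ - 12265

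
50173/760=50173/760 = 66.02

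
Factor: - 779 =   -  19^1 * 41^1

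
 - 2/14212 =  - 1/7106 = - 0.00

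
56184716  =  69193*812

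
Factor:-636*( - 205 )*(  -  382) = -2^3 * 3^1*5^1*41^1*53^1*191^1 =- 49805160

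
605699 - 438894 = 166805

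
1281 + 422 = 1703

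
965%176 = 85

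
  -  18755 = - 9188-9567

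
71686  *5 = 358430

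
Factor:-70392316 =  - 2^2*173^1*101723^1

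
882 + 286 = 1168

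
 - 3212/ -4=803 + 0/1=803.00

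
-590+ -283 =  - 873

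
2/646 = 1/323 = 0.00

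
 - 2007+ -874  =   - 2881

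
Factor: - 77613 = -3^1*41^1 * 631^1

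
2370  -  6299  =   - 3929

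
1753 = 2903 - 1150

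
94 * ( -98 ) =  - 9212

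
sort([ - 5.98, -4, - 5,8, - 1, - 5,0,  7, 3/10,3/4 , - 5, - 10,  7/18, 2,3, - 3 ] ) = [ - 10,-5.98, - 5 ,  -  5, - 5, - 4, - 3,  -  1, 0,  3/10,7/18,3/4, 2 , 3,7 , 8]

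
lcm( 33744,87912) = 3340656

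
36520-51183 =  -14663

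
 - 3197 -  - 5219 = 2022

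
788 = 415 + 373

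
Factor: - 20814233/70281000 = - 2^( - 3 )* 3^ (-3 ) * 5^(- 3)*11^1*19^(-1)*137^(  -  1 )*1892203^1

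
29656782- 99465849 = -69809067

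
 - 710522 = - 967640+257118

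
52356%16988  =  1392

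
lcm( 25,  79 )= 1975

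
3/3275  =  3/3275 = 0.00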